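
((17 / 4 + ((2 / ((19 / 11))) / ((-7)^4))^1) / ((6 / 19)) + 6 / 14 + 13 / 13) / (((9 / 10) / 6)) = 1429885 / 14406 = 99.26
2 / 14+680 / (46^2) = 1719 / 3703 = 0.46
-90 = -90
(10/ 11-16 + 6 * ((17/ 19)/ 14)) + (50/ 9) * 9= 51633/ 1463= 35.29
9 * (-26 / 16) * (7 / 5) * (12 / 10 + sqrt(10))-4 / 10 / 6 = -819 * sqrt(10) / 40-7391 / 300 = -89.38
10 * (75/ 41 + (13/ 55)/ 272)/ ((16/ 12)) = 3367599/ 245344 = 13.73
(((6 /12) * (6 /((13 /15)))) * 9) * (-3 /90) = -27 /26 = -1.04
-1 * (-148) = 148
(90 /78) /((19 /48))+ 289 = 72103 /247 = 291.91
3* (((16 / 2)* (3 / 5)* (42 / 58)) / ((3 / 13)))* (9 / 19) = 58968 / 2755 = 21.40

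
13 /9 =1.44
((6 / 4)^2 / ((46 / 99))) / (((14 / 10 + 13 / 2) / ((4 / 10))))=891 / 3634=0.25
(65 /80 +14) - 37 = -355 /16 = -22.19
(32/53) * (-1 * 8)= -256/53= -4.83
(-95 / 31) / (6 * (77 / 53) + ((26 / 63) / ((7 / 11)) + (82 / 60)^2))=-222043500 / 813922267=-0.27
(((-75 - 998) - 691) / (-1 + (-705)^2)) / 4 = -441 / 497024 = -0.00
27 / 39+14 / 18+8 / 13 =244 / 117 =2.09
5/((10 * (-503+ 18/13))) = -13/13042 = -0.00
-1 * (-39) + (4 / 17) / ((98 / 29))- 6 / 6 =31712 / 833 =38.07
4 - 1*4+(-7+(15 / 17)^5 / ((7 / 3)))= -67294868 / 9938999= -6.77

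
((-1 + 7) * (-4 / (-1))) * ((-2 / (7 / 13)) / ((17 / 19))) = -11856 / 119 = -99.63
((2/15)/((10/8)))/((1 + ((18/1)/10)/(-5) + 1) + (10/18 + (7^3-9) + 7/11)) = 264/833659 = 0.00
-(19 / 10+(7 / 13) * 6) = -667 / 130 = -5.13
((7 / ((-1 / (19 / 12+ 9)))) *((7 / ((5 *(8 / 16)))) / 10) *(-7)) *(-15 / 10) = -43561 / 200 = -217.80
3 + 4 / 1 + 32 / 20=43 / 5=8.60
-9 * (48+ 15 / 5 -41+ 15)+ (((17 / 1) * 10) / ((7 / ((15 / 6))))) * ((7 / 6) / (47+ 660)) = -954025 / 4242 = -224.90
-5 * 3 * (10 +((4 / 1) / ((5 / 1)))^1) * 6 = -972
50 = 50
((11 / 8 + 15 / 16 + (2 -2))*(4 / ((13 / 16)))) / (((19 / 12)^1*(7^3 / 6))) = 10656 / 84721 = 0.13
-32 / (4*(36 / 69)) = -46 / 3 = -15.33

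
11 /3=3.67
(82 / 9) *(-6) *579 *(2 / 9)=-63304 / 9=-7033.78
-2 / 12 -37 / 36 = -1.19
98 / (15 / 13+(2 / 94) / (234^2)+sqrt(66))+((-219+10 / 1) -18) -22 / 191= -216.55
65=65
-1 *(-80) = 80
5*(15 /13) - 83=-1004 /13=-77.23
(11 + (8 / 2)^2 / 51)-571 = -28544 / 51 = -559.69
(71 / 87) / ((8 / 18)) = 213 / 116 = 1.84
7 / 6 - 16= -89 / 6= -14.83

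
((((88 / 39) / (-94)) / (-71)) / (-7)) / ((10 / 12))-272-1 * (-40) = -352253808 / 1518335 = -232.00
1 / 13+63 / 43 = 862 / 559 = 1.54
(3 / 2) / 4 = 3 / 8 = 0.38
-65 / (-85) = 13 / 17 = 0.76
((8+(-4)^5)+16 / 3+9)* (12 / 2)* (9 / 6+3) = -27045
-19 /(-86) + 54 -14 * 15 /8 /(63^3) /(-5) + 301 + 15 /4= 183793486 /512001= 358.97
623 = 623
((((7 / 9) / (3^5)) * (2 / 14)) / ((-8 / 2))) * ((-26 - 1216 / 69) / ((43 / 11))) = 385 / 301806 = 0.00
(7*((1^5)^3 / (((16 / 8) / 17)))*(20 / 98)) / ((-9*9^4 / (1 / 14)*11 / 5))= -425 / 63654822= -0.00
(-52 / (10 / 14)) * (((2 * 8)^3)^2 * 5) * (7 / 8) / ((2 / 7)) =-18702401536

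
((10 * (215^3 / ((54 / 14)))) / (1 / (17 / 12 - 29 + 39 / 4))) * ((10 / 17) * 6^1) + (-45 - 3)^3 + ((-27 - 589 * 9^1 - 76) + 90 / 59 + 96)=-43921811609090 / 27081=-1621868158.82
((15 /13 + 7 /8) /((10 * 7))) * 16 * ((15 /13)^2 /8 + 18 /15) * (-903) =-251421903 /439400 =-572.19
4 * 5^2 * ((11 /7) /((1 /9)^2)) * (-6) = -534600 /7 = -76371.43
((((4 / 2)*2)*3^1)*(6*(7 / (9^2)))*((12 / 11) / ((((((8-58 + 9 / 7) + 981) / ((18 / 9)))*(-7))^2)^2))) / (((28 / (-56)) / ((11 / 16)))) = -28 / 340086623143683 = -0.00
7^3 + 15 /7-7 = 2367 /7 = 338.14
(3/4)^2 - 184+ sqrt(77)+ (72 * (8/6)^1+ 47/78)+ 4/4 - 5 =-56681/624+ sqrt(77) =-82.06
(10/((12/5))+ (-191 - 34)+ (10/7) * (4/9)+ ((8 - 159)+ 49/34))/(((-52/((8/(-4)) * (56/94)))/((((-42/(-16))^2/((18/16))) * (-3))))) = 9702245/62322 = 155.68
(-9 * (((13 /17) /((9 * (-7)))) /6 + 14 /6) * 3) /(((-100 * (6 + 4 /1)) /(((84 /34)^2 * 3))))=2831409 /2456500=1.15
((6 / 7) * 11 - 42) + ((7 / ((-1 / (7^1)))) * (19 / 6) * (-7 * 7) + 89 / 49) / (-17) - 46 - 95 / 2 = -1432985 / 2499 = -573.42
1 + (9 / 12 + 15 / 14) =2.82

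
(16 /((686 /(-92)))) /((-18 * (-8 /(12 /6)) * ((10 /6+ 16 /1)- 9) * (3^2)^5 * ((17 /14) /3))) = -92 /639441621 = -0.00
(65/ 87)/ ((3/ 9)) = 65/ 29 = 2.24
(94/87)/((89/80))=0.97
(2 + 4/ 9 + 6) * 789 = 19988/ 3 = 6662.67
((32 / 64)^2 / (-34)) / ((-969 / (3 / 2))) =1 / 87856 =0.00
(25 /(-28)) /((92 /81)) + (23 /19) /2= -8851 /48944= -0.18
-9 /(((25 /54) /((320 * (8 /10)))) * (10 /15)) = -186624 /25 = -7464.96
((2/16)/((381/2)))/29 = 1/44196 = 0.00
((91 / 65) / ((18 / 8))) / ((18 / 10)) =28 / 81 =0.35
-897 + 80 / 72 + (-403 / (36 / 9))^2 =9254.67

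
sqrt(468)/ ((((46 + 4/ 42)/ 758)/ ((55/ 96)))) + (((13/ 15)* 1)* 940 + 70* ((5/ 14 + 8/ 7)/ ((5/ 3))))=39795* sqrt(13)/ 704 + 2633/ 3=1081.48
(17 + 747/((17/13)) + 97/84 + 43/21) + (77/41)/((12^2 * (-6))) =2493170333/4215456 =591.44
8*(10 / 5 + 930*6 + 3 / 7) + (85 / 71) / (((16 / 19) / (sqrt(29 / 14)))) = 1615*sqrt(406) / 15904 + 312616 / 7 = 44661.47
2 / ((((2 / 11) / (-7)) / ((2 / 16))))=-77 / 8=-9.62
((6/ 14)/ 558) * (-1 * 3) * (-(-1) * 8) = -4/ 217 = -0.02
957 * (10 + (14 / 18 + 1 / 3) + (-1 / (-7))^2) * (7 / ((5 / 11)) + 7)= 25055536 / 105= 238624.15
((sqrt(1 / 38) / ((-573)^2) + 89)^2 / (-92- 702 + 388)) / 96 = -(sqrt(38) + 1110408678)^2 / 6067125069632411904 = -0.20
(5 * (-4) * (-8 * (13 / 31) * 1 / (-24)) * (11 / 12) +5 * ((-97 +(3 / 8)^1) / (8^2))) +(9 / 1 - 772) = -110437439 / 142848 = -773.11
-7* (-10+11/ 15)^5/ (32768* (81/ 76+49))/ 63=985888049281/ 213031296000000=0.00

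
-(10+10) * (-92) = 1840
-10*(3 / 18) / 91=-5 / 273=-0.02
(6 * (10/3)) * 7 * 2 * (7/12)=490/3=163.33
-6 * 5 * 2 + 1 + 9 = -50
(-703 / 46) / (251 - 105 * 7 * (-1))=-703 / 45356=-0.02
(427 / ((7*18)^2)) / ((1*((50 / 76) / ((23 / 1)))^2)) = 32.87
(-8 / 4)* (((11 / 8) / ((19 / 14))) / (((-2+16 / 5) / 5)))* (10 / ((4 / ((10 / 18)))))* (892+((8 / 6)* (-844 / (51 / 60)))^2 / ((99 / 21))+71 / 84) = -559812546743125 / 128094048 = -4370324.43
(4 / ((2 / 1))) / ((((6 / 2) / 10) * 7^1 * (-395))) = -0.00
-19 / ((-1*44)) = 19 / 44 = 0.43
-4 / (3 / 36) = -48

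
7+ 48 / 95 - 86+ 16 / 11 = -80507 / 1045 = -77.04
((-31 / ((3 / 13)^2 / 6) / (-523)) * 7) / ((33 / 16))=22.67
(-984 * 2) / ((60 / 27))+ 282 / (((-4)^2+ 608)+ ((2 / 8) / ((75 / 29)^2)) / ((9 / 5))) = -885.15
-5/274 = -0.02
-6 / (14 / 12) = -36 / 7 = -5.14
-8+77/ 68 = -467/ 68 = -6.87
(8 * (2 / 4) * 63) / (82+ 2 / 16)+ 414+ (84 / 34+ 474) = 1108882 / 1241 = 893.54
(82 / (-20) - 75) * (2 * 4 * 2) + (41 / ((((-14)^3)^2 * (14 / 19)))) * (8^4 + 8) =-1265.57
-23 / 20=-1.15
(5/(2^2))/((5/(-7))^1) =-7/4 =-1.75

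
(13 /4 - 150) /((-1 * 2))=587 /8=73.38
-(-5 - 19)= 24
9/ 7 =1.29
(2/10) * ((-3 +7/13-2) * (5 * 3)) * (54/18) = -522/13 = -40.15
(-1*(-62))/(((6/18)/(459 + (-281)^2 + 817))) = 14924082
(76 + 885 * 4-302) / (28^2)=4.23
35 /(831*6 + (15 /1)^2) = 35 /5211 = 0.01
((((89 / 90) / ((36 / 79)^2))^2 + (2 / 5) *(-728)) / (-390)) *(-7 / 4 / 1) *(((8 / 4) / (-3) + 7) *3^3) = -485878294569227 / 2358180864000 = -206.04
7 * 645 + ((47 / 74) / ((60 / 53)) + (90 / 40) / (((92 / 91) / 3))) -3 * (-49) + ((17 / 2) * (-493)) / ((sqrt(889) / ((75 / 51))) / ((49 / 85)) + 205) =84773815 * sqrt(889) / 699514416 + 3458747286253573 / 744108460020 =4651.79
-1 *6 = -6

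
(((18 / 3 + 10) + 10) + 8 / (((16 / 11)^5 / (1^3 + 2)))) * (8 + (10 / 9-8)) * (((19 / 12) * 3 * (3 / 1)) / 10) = 73929475 / 1572864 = 47.00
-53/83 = -0.64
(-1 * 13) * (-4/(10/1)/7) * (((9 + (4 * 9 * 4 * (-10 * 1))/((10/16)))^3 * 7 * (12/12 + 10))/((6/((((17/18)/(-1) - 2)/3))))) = 226206434025/2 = 113103217012.50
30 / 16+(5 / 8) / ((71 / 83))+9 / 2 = 1009 / 142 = 7.11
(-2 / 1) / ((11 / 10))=-20 / 11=-1.82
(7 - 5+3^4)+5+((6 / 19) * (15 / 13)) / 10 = 21745 / 247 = 88.04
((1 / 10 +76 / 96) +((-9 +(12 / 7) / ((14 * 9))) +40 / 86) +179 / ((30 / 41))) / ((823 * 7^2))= 59924021 / 10196278680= 0.01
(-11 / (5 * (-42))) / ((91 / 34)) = 187 / 9555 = 0.02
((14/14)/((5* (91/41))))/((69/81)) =1107/10465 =0.11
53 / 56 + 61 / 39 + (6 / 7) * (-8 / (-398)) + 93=41517893 / 434616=95.53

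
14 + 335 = 349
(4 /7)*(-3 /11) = -12 /77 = -0.16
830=830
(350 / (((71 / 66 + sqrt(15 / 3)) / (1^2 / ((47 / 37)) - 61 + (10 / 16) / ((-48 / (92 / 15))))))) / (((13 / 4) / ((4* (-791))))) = -176461560201850 / 30682587 + 54678229921700* sqrt(5) / 10227529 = 6203230.41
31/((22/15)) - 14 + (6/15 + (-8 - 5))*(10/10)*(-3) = 4943/110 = 44.94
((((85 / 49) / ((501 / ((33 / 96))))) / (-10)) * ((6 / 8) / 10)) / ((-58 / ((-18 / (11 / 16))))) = -153 / 37969120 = -0.00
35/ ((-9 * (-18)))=0.22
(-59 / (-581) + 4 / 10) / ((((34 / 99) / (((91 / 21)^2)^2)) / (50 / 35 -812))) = -1298628656039 / 3111255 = -417397.05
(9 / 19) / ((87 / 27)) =81 / 551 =0.15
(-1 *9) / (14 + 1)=-0.60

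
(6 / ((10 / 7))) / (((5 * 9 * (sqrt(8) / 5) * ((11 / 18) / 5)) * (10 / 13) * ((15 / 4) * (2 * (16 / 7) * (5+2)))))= 0.01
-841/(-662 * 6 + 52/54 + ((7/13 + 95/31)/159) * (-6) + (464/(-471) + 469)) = 76144813641/317178743705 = 0.24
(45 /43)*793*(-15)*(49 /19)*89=-2334334275 /817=-2857202.29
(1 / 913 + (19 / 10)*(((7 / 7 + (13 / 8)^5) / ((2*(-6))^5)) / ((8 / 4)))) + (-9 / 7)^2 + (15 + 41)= 140204525464282099 / 2431821891502080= 57.65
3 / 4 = 0.75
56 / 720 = 7 / 90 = 0.08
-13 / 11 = -1.18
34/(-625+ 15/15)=-17/312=-0.05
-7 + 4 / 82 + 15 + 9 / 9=9.05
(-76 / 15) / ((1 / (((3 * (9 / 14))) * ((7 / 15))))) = -114 / 25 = -4.56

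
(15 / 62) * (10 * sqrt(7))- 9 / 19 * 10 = 1.66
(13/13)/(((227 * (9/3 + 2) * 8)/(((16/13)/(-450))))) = -1/3319875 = -0.00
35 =35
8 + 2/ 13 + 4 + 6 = 236/ 13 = 18.15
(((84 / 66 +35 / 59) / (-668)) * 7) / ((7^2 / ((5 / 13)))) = -0.00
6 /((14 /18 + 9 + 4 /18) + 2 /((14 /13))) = 42 /83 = 0.51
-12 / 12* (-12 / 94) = 6 / 47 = 0.13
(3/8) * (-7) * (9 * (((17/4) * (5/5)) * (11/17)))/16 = -2079/512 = -4.06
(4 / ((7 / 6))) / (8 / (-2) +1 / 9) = -216 / 245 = -0.88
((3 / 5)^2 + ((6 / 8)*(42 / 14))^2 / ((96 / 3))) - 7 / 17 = 23161 / 217600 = 0.11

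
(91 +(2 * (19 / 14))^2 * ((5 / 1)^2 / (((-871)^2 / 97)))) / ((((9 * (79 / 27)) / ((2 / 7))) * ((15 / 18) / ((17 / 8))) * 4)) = 129424828383 / 205568951770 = 0.63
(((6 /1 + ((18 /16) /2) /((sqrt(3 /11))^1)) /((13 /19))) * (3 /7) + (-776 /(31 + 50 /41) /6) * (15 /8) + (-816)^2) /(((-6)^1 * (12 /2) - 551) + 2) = -160085525261 /140646870 - 19 * sqrt(33) /94640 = -1138.21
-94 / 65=-1.45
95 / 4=23.75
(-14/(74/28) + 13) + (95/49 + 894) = 1638302/1813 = 903.64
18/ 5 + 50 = 53.60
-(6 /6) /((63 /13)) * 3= -13 /21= -0.62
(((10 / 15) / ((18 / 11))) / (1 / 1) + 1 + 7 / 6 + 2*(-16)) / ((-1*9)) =1589 / 486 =3.27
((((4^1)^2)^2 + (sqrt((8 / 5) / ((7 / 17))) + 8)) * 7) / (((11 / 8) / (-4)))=-5416.14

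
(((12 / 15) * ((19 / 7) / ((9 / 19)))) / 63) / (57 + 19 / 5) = 19 / 15876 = 0.00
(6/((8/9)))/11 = 27/44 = 0.61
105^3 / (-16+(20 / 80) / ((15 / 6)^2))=-1378125 / 19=-72532.89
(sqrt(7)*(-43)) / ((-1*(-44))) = -43*sqrt(7) / 44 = -2.59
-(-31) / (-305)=-31 / 305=-0.10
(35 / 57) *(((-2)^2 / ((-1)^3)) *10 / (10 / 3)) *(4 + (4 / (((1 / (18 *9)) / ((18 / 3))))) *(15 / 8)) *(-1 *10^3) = 1021160000 / 19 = 53745263.16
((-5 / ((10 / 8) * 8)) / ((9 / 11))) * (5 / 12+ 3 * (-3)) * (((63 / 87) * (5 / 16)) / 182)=5665 / 868608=0.01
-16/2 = -8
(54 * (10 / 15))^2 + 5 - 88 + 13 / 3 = 3652 / 3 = 1217.33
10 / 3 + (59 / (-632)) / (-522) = 1099739 / 329904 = 3.33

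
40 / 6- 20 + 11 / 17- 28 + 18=-22.69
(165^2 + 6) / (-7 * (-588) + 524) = 939 / 160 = 5.87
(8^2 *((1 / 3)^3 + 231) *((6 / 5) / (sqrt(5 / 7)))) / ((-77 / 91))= -10380032 *sqrt(35) / 2475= -24811.76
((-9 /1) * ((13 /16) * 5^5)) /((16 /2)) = -365625 /128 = -2856.45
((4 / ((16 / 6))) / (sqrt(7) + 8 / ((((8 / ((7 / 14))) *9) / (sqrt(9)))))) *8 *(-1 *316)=22752 / 251 - 136512 *sqrt(7) / 251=-1348.31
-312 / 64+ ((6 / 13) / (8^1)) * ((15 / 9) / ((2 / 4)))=-487 / 104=-4.68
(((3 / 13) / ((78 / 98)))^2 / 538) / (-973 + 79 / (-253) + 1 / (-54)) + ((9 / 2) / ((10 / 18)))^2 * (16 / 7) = 536241533269068999 / 3575760875725675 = 149.97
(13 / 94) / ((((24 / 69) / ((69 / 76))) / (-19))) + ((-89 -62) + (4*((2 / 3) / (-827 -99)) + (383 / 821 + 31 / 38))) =-10204956838117 / 65174369088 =-156.58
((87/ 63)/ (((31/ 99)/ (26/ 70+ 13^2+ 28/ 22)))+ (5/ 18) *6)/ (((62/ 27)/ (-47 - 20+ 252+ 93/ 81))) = 6169469927/ 100905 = 61141.37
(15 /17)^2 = 225 /289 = 0.78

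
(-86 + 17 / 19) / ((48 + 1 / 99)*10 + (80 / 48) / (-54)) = -2881494 / 16254215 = -0.18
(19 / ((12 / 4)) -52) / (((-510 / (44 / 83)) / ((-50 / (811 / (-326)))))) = 0.95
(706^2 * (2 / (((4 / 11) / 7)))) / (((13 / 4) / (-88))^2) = 2377691244544 / 169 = 14069178961.80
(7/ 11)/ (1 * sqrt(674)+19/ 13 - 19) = 1482/ 48653+169 * sqrt(674)/ 97306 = 0.08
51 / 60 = 17 / 20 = 0.85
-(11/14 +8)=-123/14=-8.79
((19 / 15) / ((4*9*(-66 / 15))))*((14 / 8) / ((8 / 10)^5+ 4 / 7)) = -2909375 / 186924672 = -0.02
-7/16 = -0.44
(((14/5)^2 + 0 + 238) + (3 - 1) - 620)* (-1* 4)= 1488.64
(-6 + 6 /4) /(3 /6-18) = 9 /35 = 0.26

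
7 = 7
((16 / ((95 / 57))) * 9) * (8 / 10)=1728 / 25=69.12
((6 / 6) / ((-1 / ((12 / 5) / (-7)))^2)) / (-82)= -72 / 50225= -0.00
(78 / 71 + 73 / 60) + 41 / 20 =4649 / 1065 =4.37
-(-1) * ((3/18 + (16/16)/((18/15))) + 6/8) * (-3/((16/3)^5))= -5103/4194304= -0.00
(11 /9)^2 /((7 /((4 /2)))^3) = 968 /27783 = 0.03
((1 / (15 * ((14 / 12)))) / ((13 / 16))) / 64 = 1 / 910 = 0.00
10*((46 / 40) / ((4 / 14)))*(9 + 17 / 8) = 447.78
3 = 3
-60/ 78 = -10/ 13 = -0.77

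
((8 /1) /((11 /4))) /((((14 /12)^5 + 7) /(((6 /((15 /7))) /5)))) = 497664 /2798675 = 0.18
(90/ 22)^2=2025/ 121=16.74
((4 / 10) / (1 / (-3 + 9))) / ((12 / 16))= 16 / 5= 3.20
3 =3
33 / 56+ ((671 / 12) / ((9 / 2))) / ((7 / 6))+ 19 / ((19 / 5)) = 16.24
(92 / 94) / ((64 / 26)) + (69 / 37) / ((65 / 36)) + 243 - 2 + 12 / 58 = 12725902027 / 52448240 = 242.64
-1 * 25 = -25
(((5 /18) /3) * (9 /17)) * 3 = 5 /34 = 0.15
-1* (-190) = 190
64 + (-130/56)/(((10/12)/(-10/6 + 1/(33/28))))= 66.28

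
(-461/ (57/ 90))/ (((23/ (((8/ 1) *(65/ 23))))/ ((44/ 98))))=-158215200/ 492499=-321.25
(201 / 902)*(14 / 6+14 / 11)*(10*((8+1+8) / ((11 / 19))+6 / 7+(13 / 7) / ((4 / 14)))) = 32205225 / 109142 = 295.08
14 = 14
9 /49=0.18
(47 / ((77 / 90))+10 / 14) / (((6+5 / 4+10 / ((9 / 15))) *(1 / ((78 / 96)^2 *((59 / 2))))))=45.31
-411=-411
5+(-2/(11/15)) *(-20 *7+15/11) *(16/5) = 147005/121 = 1214.92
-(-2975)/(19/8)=23800/19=1252.63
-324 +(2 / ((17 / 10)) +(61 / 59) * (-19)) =-343495 / 1003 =-342.47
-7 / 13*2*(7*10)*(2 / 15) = -10.05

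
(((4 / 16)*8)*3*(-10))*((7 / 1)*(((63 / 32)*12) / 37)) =-268.18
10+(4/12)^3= 271/27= 10.04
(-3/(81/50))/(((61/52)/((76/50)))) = -3952/1647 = -2.40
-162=-162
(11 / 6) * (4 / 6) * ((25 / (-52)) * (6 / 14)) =-275 / 1092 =-0.25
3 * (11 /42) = 11 /14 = 0.79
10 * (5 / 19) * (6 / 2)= 7.89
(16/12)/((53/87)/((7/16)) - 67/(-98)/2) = 22736/29573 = 0.77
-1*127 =-127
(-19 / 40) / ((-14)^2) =-19 / 7840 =-0.00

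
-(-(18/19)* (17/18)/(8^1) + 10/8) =-173/152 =-1.14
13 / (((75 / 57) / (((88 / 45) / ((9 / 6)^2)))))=86944 / 10125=8.59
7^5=16807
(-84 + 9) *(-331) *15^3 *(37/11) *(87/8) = 269701903125/88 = 3064794353.69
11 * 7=77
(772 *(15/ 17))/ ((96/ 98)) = 47285/ 68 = 695.37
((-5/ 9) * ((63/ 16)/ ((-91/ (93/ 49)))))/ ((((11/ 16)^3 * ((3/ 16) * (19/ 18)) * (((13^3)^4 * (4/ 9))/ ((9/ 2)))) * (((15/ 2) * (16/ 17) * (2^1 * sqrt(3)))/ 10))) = 27319680 * sqrt(3)/ 375311019959962819733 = 0.00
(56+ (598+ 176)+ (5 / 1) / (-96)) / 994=79675 / 95424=0.83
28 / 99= 0.28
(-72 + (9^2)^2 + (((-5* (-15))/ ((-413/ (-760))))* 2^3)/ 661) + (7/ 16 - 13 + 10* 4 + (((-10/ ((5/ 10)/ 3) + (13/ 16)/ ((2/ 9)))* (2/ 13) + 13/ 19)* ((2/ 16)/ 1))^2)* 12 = 6831.87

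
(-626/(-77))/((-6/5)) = -1565/231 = -6.77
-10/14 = -5/7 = -0.71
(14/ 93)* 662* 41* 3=379988/ 31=12257.68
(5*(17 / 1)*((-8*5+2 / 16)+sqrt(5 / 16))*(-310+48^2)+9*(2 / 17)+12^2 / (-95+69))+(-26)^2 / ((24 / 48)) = -5973246547 / 884+84745*sqrt(5) / 2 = -6662318.44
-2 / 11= -0.18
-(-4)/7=4/7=0.57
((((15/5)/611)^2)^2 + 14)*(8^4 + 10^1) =8011462823085430/139368569041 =57484.00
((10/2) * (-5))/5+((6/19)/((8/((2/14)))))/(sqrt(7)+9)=-196813/39368- 3 * sqrt(7)/39368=-5.00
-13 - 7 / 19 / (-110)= -27163 / 2090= -13.00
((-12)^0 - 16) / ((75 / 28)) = -28 / 5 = -5.60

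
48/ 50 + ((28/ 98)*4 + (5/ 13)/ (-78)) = 372277/ 177450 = 2.10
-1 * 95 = -95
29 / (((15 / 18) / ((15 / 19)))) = 522 / 19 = 27.47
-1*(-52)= 52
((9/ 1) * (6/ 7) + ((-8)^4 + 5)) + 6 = 28803/ 7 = 4114.71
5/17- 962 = -16349/17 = -961.71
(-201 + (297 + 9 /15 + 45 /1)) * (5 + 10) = 2124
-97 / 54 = -1.80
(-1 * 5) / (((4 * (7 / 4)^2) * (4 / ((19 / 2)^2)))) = -9.21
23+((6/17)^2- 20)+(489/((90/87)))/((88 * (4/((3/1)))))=7276869/1017280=7.15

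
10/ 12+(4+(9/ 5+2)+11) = 589/ 30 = 19.63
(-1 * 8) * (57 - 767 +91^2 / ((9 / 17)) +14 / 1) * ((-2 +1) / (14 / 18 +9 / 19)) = 10222988 / 107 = 95541.94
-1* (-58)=58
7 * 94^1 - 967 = -309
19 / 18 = 1.06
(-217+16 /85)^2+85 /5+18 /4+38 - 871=667529907 /14450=46195.84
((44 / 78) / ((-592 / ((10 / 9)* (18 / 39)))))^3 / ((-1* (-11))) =-15125 / 1425879421807464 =-0.00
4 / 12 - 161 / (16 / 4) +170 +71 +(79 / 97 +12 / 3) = 239665 / 1164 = 205.90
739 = 739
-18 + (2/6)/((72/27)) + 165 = 1177/8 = 147.12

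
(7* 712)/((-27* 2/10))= -24920/27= -922.96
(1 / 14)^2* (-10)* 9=-45 / 98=-0.46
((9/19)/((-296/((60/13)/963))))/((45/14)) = -0.00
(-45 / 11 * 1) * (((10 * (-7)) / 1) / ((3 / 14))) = 14700 / 11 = 1336.36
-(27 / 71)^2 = -729 / 5041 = -0.14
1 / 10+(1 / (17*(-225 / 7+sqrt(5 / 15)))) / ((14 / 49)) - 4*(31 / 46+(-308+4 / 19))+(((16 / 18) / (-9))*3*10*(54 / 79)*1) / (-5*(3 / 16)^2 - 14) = 209113643178019671 / 170191147765060 - 343*sqrt(3) / 5162084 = 1228.70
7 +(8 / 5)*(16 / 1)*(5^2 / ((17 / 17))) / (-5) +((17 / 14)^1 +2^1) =-1649 / 14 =-117.79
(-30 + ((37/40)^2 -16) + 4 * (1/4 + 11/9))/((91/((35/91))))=-43483/262080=-0.17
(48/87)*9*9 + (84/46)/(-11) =326670/7337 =44.52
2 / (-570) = -1 / 285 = -0.00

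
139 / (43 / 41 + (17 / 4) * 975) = 22796 / 679747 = 0.03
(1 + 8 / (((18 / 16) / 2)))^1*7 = 959 / 9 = 106.56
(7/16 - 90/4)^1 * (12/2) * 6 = -3177/4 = -794.25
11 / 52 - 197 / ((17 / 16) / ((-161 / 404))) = 6616023 / 89284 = 74.10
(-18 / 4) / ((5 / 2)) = -9 / 5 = -1.80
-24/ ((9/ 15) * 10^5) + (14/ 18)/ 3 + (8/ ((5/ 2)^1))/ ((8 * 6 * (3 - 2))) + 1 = 89473/ 67500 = 1.33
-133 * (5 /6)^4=-83125 /1296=-64.14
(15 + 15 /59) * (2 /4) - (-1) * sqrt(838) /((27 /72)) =450 /59 + 8 * sqrt(838) /3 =84.82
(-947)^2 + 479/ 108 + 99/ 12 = 48428371/ 54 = 896821.69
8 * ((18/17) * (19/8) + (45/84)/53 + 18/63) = 141808/6307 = 22.48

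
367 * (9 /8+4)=15047 /8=1880.88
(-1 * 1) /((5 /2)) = -2 /5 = -0.40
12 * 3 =36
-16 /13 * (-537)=8592 /13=660.92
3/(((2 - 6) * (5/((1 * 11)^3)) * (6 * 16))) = -1331/640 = -2.08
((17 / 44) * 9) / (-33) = -51 / 484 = -0.11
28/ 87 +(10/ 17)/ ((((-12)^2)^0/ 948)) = 825236/ 1479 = 557.97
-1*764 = -764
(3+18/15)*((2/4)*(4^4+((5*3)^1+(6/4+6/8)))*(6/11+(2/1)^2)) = 114765/44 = 2608.30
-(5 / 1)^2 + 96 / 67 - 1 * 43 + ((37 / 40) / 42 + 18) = -5464241 / 112560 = -48.55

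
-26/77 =-0.34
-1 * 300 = -300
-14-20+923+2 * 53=995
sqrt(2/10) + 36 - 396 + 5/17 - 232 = -10059/17 + sqrt(5)/5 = -591.26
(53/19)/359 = 53/6821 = 0.01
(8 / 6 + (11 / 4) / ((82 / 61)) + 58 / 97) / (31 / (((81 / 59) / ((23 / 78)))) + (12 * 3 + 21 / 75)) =9992891025 / 107889662708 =0.09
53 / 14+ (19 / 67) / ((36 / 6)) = 5393 / 1407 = 3.83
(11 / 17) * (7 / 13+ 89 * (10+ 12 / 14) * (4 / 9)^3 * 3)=62035105 / 375921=165.02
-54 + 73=19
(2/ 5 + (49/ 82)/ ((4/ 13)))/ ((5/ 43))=165163/ 8200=20.14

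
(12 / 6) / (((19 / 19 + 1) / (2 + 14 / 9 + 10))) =122 / 9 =13.56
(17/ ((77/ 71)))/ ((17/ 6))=426/ 77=5.53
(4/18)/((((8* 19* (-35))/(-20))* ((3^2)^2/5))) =5/96957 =0.00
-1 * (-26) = 26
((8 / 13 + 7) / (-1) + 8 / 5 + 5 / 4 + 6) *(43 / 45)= 4601 / 3900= 1.18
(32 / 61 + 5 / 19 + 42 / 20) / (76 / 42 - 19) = -702849 / 4183990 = -0.17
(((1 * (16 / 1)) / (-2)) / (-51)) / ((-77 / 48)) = -128 / 1309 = -0.10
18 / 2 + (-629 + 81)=-539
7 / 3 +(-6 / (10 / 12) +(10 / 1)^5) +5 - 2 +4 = 1500032 / 15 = 100002.13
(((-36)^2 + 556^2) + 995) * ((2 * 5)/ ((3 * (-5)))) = -207618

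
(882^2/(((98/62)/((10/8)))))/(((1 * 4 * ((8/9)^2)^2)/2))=4036294395/8192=492711.72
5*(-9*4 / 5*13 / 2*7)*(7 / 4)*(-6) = 17199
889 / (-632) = -889 / 632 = -1.41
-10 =-10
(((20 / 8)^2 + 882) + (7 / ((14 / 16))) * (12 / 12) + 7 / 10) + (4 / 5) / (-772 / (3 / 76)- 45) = 896.95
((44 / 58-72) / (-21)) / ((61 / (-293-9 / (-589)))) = -356525488 / 21880761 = -16.29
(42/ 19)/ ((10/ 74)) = 1554/ 95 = 16.36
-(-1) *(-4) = -4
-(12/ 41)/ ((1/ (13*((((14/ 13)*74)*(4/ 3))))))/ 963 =-0.42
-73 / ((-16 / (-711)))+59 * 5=-47183 / 16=-2948.94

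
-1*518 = -518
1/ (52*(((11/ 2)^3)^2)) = 16/ 23030293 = 0.00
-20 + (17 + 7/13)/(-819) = -71056/3549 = -20.02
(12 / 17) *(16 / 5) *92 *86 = 1519104 / 85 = 17871.81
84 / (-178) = -42 / 89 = -0.47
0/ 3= 0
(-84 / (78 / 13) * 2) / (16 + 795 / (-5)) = 28 / 143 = 0.20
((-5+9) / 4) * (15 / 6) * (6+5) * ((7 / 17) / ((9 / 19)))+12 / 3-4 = 7315 / 306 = 23.91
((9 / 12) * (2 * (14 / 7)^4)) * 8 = 192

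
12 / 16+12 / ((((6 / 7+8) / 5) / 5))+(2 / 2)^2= 4417 / 124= 35.62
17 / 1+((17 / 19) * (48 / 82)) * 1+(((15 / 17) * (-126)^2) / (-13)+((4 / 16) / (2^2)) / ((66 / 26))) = -96354693725 / 90899952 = -1060.01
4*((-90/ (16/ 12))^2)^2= 332150625/ 4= 83037656.25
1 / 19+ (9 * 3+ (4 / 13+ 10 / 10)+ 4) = 7993 / 247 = 32.36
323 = 323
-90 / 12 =-15 / 2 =-7.50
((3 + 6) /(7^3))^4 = 6561 /13841287201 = 0.00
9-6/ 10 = 42/ 5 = 8.40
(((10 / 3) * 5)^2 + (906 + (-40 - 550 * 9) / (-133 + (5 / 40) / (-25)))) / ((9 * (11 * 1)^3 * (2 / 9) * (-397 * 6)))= -0.00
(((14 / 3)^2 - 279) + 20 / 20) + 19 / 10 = -22889 / 90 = -254.32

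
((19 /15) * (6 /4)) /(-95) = -1 /50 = -0.02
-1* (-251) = 251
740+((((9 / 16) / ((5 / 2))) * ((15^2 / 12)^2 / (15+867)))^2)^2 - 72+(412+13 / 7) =26786386079064630769 / 24759631762948096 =1081.86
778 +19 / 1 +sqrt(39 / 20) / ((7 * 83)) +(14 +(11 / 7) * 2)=sqrt(195) / 5810 +5699 / 7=814.15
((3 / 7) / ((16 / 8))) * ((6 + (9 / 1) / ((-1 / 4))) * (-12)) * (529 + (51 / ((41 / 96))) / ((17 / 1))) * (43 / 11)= 510305940 / 3157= 161642.68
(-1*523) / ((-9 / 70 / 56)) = 2050160 / 9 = 227795.56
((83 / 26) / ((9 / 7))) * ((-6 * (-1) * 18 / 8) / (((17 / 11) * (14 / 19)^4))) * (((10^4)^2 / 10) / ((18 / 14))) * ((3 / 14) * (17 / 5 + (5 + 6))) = 133855957125000 / 75803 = 1765839836.48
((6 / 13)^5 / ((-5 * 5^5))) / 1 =-7776 / 5801453125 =-0.00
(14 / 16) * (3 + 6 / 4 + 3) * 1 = 105 / 16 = 6.56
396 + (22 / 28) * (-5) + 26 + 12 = 6021 / 14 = 430.07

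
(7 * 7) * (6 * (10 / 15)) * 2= 392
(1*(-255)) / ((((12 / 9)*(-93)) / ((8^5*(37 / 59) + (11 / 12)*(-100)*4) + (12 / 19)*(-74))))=41408.75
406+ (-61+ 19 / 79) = 27274 / 79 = 345.24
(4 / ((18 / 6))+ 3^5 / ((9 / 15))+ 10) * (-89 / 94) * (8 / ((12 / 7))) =-778127 / 423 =-1839.54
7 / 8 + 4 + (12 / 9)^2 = 6.65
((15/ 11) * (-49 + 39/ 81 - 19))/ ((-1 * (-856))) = -0.11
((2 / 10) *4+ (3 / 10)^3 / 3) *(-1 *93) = -75.24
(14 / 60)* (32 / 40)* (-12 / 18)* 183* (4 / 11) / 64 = -427 / 3300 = -0.13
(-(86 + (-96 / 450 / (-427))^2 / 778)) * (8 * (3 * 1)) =-274483546471024 / 132986214375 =-2064.00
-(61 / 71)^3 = -226981 / 357911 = -0.63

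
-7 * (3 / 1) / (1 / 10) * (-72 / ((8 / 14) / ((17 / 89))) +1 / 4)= 890295 / 178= 5001.66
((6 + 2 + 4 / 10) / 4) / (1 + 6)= 3 / 10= 0.30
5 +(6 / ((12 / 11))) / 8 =91 / 16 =5.69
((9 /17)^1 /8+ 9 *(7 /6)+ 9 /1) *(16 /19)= 5322 /323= 16.48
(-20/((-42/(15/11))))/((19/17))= 850/1463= 0.58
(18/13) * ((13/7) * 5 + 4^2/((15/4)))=8538/455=18.76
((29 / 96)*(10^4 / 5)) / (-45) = -13.43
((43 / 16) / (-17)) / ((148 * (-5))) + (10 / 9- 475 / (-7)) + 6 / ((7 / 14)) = 1026731989 / 12680640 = 80.97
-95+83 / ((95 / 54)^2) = -615347 / 9025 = -68.18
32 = 32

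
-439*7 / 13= -3073 / 13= -236.38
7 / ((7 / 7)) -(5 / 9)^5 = 410218 / 59049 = 6.95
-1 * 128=-128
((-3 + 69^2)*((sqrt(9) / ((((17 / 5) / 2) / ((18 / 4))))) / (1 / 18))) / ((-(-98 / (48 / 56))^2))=-104057460 / 2000033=-52.03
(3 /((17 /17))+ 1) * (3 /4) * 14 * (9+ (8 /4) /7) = 390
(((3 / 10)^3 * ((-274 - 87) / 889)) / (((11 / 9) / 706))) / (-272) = 30966219 / 1329944000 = 0.02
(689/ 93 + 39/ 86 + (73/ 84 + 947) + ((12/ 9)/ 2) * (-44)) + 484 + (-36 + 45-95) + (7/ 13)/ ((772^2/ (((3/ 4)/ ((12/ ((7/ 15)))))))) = 1324.40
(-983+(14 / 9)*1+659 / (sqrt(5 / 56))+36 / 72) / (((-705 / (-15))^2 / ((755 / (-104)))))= -4.02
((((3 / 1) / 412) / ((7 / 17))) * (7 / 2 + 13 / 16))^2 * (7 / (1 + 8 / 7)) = 0.02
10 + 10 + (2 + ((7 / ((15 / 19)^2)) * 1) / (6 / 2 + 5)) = 42127 / 1800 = 23.40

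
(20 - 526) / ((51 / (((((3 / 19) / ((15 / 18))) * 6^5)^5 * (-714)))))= 380559298294307051088969203712 / 7737809375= 49181787745230807148.05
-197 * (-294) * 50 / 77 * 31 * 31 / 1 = 397565700 / 11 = 36142336.36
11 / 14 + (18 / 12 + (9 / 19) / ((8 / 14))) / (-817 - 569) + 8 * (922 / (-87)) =-28510121 / 339416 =-84.00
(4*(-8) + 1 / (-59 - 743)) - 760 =-635185 / 802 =-792.00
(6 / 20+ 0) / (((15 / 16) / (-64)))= -20.48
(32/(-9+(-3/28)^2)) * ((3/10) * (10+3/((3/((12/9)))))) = -426496/35235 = -12.10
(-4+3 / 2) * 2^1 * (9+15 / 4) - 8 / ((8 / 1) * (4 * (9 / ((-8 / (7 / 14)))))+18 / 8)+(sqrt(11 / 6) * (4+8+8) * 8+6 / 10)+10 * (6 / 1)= -3329 / 1260+80 * sqrt(66) / 3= 214.00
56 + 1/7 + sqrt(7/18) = sqrt(14)/6 + 393/7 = 56.77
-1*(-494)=494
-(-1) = 1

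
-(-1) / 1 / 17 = 1 / 17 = 0.06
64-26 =38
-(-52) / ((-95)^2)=52 / 9025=0.01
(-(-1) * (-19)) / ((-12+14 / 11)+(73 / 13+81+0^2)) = -2717 / 10852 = -0.25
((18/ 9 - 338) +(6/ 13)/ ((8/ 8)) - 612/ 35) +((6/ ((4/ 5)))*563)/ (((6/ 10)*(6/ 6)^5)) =6082873/ 910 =6684.48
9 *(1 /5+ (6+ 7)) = 594 /5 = 118.80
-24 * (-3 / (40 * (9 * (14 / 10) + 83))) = 9 / 478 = 0.02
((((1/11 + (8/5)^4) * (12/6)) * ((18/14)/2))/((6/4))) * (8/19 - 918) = -4778415324/914375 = -5225.88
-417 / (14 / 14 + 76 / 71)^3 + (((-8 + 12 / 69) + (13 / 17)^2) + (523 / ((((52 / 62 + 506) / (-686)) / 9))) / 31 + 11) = -13753089763649291 / 55291440293712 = -248.74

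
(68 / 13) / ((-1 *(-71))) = 68 / 923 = 0.07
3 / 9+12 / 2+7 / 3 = 26 / 3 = 8.67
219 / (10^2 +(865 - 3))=0.23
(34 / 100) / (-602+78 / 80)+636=76450312 / 120205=636.00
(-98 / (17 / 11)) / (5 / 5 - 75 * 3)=77 / 272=0.28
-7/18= -0.39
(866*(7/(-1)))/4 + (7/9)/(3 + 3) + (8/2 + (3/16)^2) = -1511.34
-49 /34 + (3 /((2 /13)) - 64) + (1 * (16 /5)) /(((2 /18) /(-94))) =-234017 /85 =-2753.14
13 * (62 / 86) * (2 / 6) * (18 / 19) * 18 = 43524 / 817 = 53.27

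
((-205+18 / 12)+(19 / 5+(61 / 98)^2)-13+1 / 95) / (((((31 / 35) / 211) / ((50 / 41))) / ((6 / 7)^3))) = -110350962351900 / 2841105701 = -38840.85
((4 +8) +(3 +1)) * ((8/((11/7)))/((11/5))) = 4480/121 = 37.02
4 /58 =2 /29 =0.07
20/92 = 5/23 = 0.22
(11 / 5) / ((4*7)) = 11 / 140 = 0.08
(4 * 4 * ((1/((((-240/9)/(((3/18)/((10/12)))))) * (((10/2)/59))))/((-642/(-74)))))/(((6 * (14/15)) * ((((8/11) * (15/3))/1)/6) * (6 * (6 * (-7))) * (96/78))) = 312169/2013312000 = 0.00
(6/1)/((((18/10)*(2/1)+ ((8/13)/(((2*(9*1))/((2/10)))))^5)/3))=616626010040625/123325202008637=5.00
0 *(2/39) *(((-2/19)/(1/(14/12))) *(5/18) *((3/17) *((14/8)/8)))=0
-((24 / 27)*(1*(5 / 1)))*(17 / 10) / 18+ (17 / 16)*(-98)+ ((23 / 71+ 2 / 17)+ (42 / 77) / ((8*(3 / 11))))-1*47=-117987689 / 782136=-150.85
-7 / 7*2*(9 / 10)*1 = -9 / 5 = -1.80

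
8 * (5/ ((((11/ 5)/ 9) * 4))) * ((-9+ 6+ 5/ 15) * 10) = -12000/ 11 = -1090.91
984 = 984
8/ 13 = 0.62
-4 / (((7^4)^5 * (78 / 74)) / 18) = -888 / 1037299461868956013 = -0.00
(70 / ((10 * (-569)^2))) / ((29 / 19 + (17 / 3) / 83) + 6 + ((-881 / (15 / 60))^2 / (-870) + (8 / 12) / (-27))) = -0.00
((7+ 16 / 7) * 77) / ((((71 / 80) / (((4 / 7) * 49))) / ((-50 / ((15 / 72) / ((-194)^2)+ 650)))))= -2066668032000 / 1191018113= -1735.21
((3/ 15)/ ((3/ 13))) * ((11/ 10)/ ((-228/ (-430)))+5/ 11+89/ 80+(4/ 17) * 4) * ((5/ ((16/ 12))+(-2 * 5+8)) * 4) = 355612621/ 12790800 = 27.80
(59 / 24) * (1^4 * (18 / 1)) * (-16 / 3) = -236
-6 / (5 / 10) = -12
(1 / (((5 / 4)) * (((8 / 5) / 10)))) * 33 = 165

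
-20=-20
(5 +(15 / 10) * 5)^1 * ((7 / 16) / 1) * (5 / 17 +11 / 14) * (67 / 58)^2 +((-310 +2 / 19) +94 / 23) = -476515478891 / 1599433984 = -297.93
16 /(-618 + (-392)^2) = 8 /76523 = 0.00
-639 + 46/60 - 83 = -21637/30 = -721.23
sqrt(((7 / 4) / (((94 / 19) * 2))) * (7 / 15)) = 7 * sqrt(13395) / 2820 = 0.29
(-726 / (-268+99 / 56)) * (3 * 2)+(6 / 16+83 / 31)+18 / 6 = 82874537 / 3697432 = 22.41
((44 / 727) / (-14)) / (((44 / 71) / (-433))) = 30743 / 10178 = 3.02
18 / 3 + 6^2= 42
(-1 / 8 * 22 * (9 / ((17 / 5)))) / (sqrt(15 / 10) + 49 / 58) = 140679 / 17986 - 83259 * sqrt(6) / 17986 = -3.52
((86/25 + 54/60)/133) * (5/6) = 31/1140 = 0.03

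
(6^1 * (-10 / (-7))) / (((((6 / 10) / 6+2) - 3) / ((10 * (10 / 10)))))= -2000 / 21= -95.24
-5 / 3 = -1.67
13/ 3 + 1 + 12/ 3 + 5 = 43/ 3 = 14.33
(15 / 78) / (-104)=-5 / 2704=-0.00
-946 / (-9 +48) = -946 / 39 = -24.26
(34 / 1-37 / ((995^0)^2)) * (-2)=6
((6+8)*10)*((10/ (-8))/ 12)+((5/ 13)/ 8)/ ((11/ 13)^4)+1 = -13.49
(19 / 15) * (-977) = -18563 / 15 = -1237.53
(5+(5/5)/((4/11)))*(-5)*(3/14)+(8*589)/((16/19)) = 312883/56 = 5587.20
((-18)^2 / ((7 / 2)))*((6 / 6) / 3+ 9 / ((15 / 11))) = 22464 / 35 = 641.83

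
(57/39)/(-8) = -0.18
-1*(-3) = 3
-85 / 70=-17 / 14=-1.21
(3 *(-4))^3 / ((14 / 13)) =-11232 / 7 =-1604.57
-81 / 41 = -1.98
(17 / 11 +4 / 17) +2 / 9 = 3371 / 1683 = 2.00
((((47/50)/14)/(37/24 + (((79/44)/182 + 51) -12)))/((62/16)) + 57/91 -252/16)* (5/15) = -692704626573/137412320500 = -5.04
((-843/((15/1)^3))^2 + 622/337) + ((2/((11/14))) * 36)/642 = 1029530895439/502008890625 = 2.05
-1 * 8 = -8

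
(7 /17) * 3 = 21 /17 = 1.24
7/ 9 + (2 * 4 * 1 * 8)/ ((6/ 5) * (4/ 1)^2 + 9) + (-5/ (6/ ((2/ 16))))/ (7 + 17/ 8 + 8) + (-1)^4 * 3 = 700187/ 115902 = 6.04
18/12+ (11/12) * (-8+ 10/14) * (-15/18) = 1187/168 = 7.07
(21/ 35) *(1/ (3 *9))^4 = 1/ 885735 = 0.00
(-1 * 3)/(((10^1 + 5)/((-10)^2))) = -20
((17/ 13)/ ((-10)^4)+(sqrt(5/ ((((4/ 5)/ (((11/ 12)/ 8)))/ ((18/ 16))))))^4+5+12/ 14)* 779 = 5068.46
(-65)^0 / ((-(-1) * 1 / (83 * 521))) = 43243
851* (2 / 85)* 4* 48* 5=19222.59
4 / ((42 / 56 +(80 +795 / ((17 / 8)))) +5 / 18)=2448 / 278549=0.01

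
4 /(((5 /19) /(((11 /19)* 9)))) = 79.20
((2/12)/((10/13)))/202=13/12120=0.00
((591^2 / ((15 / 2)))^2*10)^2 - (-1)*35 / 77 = 129356270940067055273789 / 275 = 470386439782062019177.41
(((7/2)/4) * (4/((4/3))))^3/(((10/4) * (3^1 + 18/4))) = 3087/3200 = 0.96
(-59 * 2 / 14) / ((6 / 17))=-1003 / 42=-23.88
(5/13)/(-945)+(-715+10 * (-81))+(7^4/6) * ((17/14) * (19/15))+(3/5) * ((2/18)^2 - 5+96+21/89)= -3738245471/4373460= -854.76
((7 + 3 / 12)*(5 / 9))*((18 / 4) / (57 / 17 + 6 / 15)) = 425 / 88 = 4.83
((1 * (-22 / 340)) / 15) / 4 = -11 / 10200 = -0.00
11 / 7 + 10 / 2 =46 / 7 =6.57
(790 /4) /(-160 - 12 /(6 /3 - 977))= -128375 /103992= -1.23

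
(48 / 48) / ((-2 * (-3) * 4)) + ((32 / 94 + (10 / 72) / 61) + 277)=57258791 / 206424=277.38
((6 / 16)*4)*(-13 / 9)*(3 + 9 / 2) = -16.25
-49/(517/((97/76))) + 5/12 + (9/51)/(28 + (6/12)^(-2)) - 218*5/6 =-969164739/5343712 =-181.37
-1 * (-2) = 2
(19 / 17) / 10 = 19 / 170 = 0.11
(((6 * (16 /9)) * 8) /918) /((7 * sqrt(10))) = 64 * sqrt(10) /48195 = 0.00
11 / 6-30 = -169 / 6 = -28.17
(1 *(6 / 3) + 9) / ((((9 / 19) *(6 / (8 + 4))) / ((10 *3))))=4180 / 3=1393.33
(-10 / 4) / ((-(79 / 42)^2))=4410 / 6241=0.71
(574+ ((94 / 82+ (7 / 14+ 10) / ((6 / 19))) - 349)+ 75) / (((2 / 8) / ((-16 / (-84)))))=219364 / 861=254.78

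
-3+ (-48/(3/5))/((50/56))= -463/5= -92.60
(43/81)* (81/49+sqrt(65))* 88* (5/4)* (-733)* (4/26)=-6934180* sqrt(65)/1053 - 6934180/637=-63976.99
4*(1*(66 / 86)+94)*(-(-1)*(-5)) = -81500 / 43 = -1895.35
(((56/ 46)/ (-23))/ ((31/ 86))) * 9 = -21672/ 16399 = -1.32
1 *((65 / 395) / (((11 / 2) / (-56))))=-1.68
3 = 3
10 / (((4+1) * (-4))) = -1 / 2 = -0.50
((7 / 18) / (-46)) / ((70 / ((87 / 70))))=-29 / 193200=-0.00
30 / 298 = 15 / 149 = 0.10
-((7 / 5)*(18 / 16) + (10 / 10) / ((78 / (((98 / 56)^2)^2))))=-169253 / 99840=-1.70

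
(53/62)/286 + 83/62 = 23791/17732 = 1.34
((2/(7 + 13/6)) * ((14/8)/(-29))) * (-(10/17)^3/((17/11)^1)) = 4200/2422109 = 0.00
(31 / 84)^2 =961 / 7056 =0.14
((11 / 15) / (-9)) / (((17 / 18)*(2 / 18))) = -66 / 85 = -0.78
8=8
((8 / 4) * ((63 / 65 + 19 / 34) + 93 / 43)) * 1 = 350741 / 47515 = 7.38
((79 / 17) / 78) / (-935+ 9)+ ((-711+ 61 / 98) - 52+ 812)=2985576623 / 60165924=49.62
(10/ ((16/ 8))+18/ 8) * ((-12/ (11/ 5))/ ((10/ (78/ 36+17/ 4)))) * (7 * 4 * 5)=-7105/ 2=-3552.50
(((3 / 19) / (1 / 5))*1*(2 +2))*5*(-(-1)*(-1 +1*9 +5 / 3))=2900 / 19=152.63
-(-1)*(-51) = -51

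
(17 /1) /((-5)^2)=17 /25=0.68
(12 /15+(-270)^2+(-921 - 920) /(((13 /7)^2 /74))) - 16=28210326 /845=33385.00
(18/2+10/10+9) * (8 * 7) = 1064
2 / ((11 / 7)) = 14 / 11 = 1.27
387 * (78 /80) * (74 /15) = 1861.47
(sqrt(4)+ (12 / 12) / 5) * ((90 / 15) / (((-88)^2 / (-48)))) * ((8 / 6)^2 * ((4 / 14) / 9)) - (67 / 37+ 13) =-1899412 / 128205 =-14.82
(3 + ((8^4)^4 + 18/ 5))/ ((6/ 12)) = 2814749767106626/ 5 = 562949953421325.20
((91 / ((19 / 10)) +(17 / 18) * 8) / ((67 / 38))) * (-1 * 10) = -189640 / 603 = -314.49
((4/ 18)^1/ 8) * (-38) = -19/ 18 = -1.06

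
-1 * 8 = -8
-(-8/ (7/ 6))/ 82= 24/ 287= 0.08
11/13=0.85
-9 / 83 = -0.11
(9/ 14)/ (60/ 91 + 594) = 39/ 36076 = 0.00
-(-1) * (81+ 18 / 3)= 87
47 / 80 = 0.59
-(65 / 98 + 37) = -3691 / 98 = -37.66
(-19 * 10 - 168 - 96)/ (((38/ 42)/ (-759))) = 7236306/ 19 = 380858.21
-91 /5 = -18.20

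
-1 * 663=-663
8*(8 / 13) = 64 / 13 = 4.92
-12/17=-0.71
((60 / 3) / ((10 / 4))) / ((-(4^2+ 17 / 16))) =-128 / 273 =-0.47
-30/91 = -0.33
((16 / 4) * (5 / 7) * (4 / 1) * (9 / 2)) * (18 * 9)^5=40167756299520 / 7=5738250899931.43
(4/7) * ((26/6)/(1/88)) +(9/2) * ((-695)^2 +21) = 45652423/21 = 2173924.90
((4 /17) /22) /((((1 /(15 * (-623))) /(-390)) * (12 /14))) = 8503950 /187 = 45475.67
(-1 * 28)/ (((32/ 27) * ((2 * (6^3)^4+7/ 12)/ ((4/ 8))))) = -567/ 208971104284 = -0.00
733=733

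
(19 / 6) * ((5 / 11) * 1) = 1.44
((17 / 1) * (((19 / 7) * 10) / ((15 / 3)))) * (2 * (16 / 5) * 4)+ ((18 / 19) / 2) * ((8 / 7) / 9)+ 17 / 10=628897 / 266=2364.27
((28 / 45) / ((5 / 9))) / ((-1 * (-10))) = 14 / 125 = 0.11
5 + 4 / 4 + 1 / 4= 25 / 4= 6.25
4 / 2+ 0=2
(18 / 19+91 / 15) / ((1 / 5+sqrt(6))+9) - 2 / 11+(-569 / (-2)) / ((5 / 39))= 13681159981 / 6163410 - 9995 * sqrt(6) / 112062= 2219.52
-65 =-65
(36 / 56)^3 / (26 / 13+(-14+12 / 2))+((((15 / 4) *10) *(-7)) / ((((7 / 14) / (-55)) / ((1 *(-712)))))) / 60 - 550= -1883481843 / 5488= -343200.04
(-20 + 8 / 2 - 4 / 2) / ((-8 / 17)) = 153 / 4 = 38.25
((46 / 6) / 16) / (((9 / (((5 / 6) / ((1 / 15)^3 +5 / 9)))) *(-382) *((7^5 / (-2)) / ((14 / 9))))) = 14375 / 371656821312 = 0.00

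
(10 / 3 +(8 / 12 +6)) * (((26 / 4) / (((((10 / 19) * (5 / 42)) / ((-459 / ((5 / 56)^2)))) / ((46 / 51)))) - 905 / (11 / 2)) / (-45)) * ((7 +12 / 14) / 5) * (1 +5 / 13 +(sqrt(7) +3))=74079593828 * sqrt(7) / 39375 +1407512282732 / 170625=13226837.06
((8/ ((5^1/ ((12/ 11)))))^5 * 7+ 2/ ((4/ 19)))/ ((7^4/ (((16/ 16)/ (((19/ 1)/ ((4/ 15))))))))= 247429161578/ 344389948546875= 0.00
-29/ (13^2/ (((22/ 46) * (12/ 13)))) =-3828/ 50531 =-0.08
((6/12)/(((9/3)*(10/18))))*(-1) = -3/10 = -0.30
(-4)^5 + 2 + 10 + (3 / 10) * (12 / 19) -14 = -97452 / 95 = -1025.81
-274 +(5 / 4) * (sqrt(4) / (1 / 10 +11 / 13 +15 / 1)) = -567677 / 2073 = -273.84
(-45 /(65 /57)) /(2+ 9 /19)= -9747 /611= -15.95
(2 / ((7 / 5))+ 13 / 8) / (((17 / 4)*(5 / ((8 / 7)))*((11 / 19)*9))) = 1444 / 45815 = 0.03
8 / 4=2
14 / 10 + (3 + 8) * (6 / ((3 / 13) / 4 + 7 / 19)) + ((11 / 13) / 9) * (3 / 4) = 51345127 / 328380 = 156.36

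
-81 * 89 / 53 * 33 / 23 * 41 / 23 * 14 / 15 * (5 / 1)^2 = -227588130 / 28037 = -8117.42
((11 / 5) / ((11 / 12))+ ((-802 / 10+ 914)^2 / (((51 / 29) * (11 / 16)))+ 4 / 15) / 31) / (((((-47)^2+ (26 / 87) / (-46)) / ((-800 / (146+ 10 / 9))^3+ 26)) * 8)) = -74722579143514154431 / 527978382415017325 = -141.53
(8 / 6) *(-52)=-208 / 3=-69.33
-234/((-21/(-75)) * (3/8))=-15600/7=-2228.57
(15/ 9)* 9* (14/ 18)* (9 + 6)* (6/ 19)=1050/ 19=55.26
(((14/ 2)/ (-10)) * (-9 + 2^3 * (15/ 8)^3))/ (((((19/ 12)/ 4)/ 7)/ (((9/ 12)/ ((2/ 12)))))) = -3703077/ 1520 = -2436.23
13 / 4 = 3.25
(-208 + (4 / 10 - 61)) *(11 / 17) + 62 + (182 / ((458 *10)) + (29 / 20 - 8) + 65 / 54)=-14481397 / 123660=-117.11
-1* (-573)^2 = -328329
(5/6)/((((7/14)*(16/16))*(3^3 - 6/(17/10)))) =85/1197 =0.07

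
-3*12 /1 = -36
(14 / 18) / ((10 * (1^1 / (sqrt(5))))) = 7 * sqrt(5) / 90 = 0.17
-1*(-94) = 94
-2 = -2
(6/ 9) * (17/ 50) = 17/ 75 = 0.23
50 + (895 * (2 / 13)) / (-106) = 33555 / 689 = 48.70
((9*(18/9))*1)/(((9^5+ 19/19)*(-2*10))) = -9/590500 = -0.00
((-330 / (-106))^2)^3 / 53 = 20179187015625 / 1174711139837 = 17.18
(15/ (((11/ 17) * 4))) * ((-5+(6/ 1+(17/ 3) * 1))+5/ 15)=1785/ 44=40.57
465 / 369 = 155 / 123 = 1.26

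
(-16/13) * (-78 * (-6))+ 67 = -509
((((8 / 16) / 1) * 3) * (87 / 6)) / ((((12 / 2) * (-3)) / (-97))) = 2813 / 24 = 117.21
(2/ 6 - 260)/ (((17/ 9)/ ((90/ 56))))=-105165/ 476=-220.93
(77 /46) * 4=154 /23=6.70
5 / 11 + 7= 82 / 11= 7.45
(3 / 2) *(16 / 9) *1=8 / 3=2.67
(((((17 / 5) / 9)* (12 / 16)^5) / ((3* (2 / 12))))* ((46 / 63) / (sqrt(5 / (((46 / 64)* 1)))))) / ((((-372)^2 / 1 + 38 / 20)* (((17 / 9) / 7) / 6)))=1863* sqrt(230) / 3542679040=0.00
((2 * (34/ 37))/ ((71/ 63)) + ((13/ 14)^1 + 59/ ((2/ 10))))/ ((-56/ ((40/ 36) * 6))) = -18239395/ 514892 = -35.42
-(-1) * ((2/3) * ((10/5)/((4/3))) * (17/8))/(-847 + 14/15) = -0.00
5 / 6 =0.83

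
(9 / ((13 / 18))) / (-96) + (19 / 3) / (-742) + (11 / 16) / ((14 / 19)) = 367949 / 463008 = 0.79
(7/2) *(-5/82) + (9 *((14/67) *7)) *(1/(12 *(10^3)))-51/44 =-82879703/60434000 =-1.37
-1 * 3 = -3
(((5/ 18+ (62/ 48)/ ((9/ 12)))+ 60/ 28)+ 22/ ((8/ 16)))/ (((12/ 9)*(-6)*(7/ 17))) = -14.61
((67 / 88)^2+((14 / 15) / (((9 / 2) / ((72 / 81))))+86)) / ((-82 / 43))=-35103452093 / 771534720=-45.50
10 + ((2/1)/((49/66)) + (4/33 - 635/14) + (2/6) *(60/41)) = -4250201/132594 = -32.05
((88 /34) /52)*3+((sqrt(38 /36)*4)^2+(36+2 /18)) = 11746 /221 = 53.15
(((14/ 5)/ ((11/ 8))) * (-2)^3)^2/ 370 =401408/ 559625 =0.72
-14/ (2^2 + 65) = -14/ 69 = -0.20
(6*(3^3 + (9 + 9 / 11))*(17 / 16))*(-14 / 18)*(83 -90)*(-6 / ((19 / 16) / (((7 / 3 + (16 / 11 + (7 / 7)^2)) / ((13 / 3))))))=-213214680 / 29887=-7134.03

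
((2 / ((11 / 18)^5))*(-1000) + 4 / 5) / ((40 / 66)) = -14171276847 / 366025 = -38716.69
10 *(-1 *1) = -10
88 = 88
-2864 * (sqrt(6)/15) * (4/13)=-11456 * sqrt(6)/195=-143.90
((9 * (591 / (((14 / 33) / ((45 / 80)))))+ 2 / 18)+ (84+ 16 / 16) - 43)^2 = 204563880471889 / 4064256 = 50332429.96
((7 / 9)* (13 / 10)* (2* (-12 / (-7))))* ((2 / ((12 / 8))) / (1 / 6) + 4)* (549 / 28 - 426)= -591708 / 35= -16905.94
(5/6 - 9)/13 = -49/78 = -0.63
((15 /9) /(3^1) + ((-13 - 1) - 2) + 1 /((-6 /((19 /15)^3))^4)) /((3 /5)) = -2594789384299683839 /100890752343750000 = -25.72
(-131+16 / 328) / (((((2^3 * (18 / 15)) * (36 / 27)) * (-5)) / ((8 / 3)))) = 5369 / 984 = 5.46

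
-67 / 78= -0.86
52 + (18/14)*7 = 61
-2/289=-0.01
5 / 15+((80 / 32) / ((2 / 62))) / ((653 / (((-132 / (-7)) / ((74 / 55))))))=1013102 / 507381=2.00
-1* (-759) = 759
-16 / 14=-8 / 7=-1.14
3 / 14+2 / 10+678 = 47489 / 70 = 678.41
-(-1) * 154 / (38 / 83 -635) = -12782 / 52667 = -0.24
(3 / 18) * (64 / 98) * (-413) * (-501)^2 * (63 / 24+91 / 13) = -108599766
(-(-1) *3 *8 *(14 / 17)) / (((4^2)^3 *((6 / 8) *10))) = 7 / 10880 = 0.00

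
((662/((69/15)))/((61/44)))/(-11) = -13240/1403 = -9.44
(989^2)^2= 956720690641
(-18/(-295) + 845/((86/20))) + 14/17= 42567498/215645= 197.40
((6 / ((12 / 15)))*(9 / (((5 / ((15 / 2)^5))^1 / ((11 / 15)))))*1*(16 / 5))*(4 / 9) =334125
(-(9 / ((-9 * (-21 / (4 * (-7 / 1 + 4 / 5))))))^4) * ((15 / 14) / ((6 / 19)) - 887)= 162480590656 / 94539375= 1718.66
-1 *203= -203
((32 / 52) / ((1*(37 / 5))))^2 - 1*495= -114522095 / 231361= -494.99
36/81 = 4/9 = 0.44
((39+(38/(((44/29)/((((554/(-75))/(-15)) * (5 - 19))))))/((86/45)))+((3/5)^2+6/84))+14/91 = -109253349/2152150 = -50.76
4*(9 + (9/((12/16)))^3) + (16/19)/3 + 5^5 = 574177/57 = 10073.28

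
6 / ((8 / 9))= 27 / 4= 6.75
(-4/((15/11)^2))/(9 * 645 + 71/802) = -388168/1047528225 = -0.00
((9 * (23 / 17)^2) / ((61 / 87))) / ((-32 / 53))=-21952971 / 564128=-38.91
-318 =-318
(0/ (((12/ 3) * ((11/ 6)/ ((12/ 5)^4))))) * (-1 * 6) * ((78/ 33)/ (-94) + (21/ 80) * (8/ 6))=0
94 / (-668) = -0.14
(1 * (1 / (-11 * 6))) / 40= -1 / 2640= -0.00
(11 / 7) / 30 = 11 / 210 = 0.05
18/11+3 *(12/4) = 117/11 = 10.64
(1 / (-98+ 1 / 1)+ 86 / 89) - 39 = -328434 / 8633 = -38.04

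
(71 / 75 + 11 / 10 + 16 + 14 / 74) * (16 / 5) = 809672 / 13875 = 58.35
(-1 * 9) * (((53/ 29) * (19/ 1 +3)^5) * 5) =-12291412320/ 29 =-423841804.14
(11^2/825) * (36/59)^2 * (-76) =-361152/87025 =-4.15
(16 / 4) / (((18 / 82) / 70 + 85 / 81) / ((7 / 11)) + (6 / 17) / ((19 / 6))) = 2102458680 / 927926927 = 2.27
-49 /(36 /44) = -539 /9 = -59.89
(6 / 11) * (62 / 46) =186 / 253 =0.74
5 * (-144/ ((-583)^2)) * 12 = -8640/ 339889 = -0.03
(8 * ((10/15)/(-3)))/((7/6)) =-32/21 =-1.52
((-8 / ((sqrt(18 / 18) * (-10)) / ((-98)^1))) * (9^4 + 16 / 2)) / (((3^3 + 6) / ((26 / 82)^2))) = -435183112 / 277365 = -1568.99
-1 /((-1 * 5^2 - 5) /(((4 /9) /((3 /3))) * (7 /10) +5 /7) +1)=323 /9127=0.04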